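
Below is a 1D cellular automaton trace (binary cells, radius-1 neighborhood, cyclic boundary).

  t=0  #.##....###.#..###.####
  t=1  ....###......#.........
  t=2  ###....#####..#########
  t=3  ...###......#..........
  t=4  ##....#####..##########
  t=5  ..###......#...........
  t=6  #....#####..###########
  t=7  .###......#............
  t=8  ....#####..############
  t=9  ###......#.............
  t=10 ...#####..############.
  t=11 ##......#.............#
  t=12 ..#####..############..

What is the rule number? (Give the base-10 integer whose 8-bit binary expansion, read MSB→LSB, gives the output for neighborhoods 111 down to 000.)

17

  nb ###: next=.  (t=0,i=9, bit7=0)
  nb ##.: next=.  (t=0,i=0, bit6=0)
  nb #.#: next=.  (t=0,i=1, bit5=0)
  nb #..: next=#  (t=0,i=4, bit4=1)
  nb .##: next=.  (t=0,i=2, bit3=0)
  nb .#.: next=.  (t=0,i=12, bit2=0)
  nb ..#: next=.  (t=0,i=7, bit1=0)
  nb ...: next=#  (t=0,i=5, bit0=1)
  bits 00010001 = 17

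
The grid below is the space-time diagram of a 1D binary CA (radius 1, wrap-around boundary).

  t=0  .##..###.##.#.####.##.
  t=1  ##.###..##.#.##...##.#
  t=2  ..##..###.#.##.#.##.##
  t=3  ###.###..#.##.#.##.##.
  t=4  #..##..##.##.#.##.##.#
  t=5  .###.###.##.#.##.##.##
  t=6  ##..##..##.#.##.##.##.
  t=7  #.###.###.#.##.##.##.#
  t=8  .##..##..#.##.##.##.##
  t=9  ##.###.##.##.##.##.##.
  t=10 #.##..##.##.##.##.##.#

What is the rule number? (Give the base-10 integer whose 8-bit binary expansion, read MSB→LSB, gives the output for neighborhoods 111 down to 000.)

  [7] ### => .  t=0,i=6
  [6] ##. => .  t=0,i=2
  [5] #.# => #  t=0,i=8
  [4] #.. => #  t=0,i=3
  [3] .## => #  t=0,i=1
  [2] .#. => .  t=0,i=12
  [1] ..# => #  t=0,i=0
  [0] ... => .  t=1,i=16
  bits 00111010 = 58

58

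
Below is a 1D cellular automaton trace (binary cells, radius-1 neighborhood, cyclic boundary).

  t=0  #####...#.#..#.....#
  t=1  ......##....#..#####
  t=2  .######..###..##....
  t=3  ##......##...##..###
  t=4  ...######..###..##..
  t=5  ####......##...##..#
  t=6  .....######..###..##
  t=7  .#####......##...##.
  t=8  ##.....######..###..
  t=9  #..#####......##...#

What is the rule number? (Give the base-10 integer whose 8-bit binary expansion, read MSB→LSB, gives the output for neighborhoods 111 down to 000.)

  nb ###: next=.  (t=0,i=0, bit7=0)
  nb ##.: next=.  (t=0,i=4, bit6=0)
  nb #.#: next=.  (t=0,i=9, bit5=0)
  nb #..: next=.  (t=0,i=5, bit4=0)
  nb .##: next=#  (t=0,i=19, bit3=1)
  nb .#.: next=.  (t=0,i=8, bit2=0)
  nb ..#: next=#  (t=0,i=7, bit1=1)
  nb ...: next=#  (t=0,i=6, bit0=1)
  bits 00001011 = 11

11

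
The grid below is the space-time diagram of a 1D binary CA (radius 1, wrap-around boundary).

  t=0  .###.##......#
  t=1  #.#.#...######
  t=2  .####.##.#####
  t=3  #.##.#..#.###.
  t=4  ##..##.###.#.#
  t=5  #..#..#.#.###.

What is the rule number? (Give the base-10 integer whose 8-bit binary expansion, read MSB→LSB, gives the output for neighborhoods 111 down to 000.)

167

  ### -> #   bit 7 = 1  t=0,i=2
  ##. -> .   bit 6 = 0  t=0,i=3
  #.# -> #   bit 5 = 1  t=0,i=0
  #.. -> .   bit 4 = 0  t=0,i=7
  .## -> .   bit 3 = 0  t=0,i=1
  .#. -> #   bit 2 = 1  t=0,i=13
  ..# -> #   bit 1 = 1  t=0,i=12
  ... -> #   bit 0 = 1  t=0,i=8
  bits 10100111 = 167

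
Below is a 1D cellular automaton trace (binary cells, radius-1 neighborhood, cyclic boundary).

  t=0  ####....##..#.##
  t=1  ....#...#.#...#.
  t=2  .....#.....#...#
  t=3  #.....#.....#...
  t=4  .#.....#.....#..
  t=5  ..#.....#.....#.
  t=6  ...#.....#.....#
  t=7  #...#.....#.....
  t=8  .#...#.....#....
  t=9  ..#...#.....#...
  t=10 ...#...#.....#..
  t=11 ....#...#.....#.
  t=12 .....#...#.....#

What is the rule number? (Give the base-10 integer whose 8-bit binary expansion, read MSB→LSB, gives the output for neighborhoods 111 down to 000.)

24

  ###|.  b7=0 t=0,i=0
  ##.|.  b6=0 t=0,i=3
  #.#|.  b5=0 t=0,i=13
  #..|#  b4=1 t=0,i=4
  .##|#  b3=1 t=0,i=8
  .#.|.  b2=0 t=0,i=12
  ..#|.  b1=0 t=0,i=7
  ...|.  b0=0 t=0,i=5
  bits 00011000 = 24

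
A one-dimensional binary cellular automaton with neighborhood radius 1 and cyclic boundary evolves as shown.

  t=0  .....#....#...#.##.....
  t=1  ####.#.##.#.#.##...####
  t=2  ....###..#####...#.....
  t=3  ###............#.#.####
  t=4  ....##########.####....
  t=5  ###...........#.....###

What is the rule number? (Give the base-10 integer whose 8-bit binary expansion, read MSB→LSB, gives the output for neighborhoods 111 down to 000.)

37

  nb ###: next=.  (t=1,i=0, bit7=0)
  nb ##.: next=.  (t=0,i=17, bit6=0)
  nb #.#: next=#  (t=0,i=15, bit5=1)
  nb #..: next=.  (t=0,i=6, bit4=0)
  nb .##: next=.  (t=0,i=16, bit3=0)
  nb .#.: next=#  (t=0,i=5, bit2=1)
  nb ..#: next=.  (t=0,i=4, bit1=0)
  nb ...: next=#  (t=0,i=0, bit0=1)
  bits 00100101 = 37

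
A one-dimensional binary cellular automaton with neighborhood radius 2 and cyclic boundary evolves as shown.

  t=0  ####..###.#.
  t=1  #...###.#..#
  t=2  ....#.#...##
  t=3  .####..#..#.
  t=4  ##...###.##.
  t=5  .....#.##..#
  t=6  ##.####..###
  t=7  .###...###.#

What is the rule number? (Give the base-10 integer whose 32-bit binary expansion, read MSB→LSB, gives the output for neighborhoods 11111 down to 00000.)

2861369846

  nb #####: next=#  (t=6,i=11, bit31=1)
  nb ####.: next=.  (t=0,i=2, bit30=0)
  nb ###.#: next=#  (t=0,i=8, bit29=1)
  nb ###..: next=.  (t=0,i=3, bit28=0)
  nb ##.##: next=#  (t=4,i=8, bit27=1)
  nb ##.#.: next=.  (t=0,i=9, bit26=0)
  nb ##..#: next=#  (t=0,i=4, bit25=1)
  nb ##...: next=.  (t=1,i=1, bit24=0)
  nb #.###: next=#  (t=0,i=0, bit23=1)
  nb #.##.: next=.  (t=4,i=0, bit22=0)
  nb #.#.#: next=.  (t=0,i=10, bit21=0)
  nb #.#..: next=.  (t=1,i=8, bit20=0)
  nb #..##: next=#  (t=0,i=5, bit19=1)
  nb #..#.: next=#  (t=3,i=6, bit18=1)
  nb #...#: next=.  (t=1,i=2, bit17=0)
  nb #....: next=#  (t=2,i=1, bit16=1)
  nb .####: next=.  (t=0,i=1, bit15=0)
  nb .###.: next=.  (t=0,i=7, bit14=0)
  nb .##.#: next=.  (t=4,i=10, bit13=0)
  nb .##..: next=.  (t=1,i=0, bit12=0)
  nb .#.##: next=#  (t=0,i=11, bit11=1)
  nb .#.#.: next=.  (t=2,i=5, bit10=0)
  nb .#..#: next=.  (t=1,i=9, bit9=0)
  nb .#...: next=#  (t=2,i=7, bit8=1)
  nb ..###: next=#  (t=0,i=6, bit7=1)
  nb ..##.: next=#  (t=1,i=11, bit6=1)
  nb ..#.#: next=#  (t=2,i=4, bit5=1)
  nb ..#..: next=#  (t=3,i=7, bit4=1)
  nb ...##: next=.  (t=1,i=3, bit3=0)
  nb ...#.: next=#  (t=2,i=3, bit2=1)
  nb ....#: next=#  (t=2,i=2, bit1=1)
  nb .....: next=.  (t=5,i=2, bit0=0)
  bits 10101010100011010000100111110110 = 2861369846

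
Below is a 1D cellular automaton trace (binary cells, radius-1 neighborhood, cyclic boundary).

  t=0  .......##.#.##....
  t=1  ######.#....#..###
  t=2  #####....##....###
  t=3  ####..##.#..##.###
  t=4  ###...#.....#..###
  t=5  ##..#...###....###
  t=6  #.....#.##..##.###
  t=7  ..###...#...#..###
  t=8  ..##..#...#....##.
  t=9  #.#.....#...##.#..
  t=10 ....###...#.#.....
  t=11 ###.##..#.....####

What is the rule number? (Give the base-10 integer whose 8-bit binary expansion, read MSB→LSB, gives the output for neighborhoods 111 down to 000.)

137

  nb ###: next=#  (t=1,i=0, bit7=1)
  nb ##.: next=.  (t=0,i=8, bit6=0)
  nb #.#: next=.  (t=0,i=9, bit5=0)
  nb #..: next=.  (t=0,i=14, bit4=0)
  nb .##: next=#  (t=0,i=7, bit3=1)
  nb .#.: next=.  (t=0,i=10, bit2=0)
  nb ..#: next=.  (t=0,i=6, bit1=0)
  nb ...: next=#  (t=0,i=0, bit0=1)
  bits 10001001 = 137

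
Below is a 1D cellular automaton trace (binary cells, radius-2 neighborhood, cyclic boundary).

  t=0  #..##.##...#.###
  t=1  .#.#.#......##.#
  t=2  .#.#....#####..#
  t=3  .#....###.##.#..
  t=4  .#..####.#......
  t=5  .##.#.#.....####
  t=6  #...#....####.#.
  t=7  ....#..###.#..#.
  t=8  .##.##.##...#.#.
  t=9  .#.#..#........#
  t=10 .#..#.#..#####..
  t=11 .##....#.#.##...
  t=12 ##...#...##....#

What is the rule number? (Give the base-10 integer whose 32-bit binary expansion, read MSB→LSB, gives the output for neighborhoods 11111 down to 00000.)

  nb #####: next=#  (t=2,i=10, bit31=1)
  nb ####.: next=#  (t=0,i=15, bit30=1)
  nb ###.#: next=.  (t=3,i=8, bit29=0)
  nb ###..: next=.  (t=0,i=0, bit28=0)
  nb ##.##: next=#  (t=0,i=5, bit27=1)
  nb ##.#.: next=.  (t=1,i=14, bit26=0)
  nb ##..#: next=#  (t=0,i=1, bit25=1)
  nb ##...: next=.  (t=0,i=8, bit24=0)
  nb #.###: next=#  (t=0,i=13, bit23=1)
  nb #.##.: next=.  (t=0,i=6, bit22=0)
  nb #.#.#: next=#  (t=1,i=1, bit21=1)
  nb #.#..: next=.  (t=1,i=5, bit20=0)
  nb #..##: next=.  (t=0,i=2, bit19=0)
  nb #..#.: next=.  (t=2,i=14, bit18=0)
  nb #...#: next=.  (t=0,i=9, bit17=0)
  nb #....: next=.  (t=1,i=7, bit16=0)
  nb .####: next=.  (t=0,i=14, bit15=0)
  nb .###.: next=#  (t=3,i=7, bit14=1)
  nb .##.#: next=.  (t=0,i=4, bit13=0)
  nb .##..: next=.  (t=0,i=7, bit12=0)
  nb .#.##: next=#  (t=0,i=12, bit11=1)
  nb .#.#.: next=.  (t=1,i=0, bit10=0)
  nb .#..#: next=#  (t=4,i=2, bit9=1)
  nb .#...: next=.  (t=1,i=6, bit8=0)
  nb ..###: next=#  (t=2,i=8, bit7=1)
  nb ..##.: next=#  (t=0,i=3, bit6=1)
  nb ..#.#: next=.  (t=0,i=11, bit5=0)
  nb ..#..: next=#  (t=3,i=1, bit4=1)
  nb ...##: next=#  (t=1,i=11, bit3=1)
  nb ...#.: next=.  (t=0,i=10, bit2=0)
  nb ....#: next=#  (t=1,i=10, bit1=1)
  nb .....: next=#  (t=1,i=8, bit0=1)
  bits 11001010101000000100101011011011 = 3399502555

3399502555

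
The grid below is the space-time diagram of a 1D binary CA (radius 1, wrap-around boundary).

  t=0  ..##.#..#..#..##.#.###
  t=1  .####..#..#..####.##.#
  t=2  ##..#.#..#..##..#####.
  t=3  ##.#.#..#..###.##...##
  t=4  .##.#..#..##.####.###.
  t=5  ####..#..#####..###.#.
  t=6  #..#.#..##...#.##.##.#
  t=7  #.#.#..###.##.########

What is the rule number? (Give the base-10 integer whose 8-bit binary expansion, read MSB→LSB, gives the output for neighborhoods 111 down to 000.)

107

  ### -> .   bit 7 = 0  t=0,i=20
  ##. -> #   bit 6 = 1  t=0,i=3
  #.# -> #   bit 5 = 1  t=0,i=4
  #.. -> .   bit 4 = 0  t=0,i=0
  .## -> #   bit 3 = 1  t=0,i=2
  .#. -> .   bit 2 = 0  t=0,i=5
  ..# -> #   bit 1 = 1  t=0,i=1
  ... -> #   bit 0 = 1  t=3,i=18
  bits 01101011 = 107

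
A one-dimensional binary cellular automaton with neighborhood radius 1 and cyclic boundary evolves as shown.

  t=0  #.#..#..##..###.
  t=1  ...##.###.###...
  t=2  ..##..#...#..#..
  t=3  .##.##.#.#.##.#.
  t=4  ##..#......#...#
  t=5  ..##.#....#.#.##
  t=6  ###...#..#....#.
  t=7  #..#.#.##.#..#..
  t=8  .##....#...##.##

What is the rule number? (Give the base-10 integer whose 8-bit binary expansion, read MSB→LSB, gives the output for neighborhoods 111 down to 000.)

  ###|.  b7=0 t=0,i=13
  ##.|.  b6=0 t=0,i=9
  #.#|.  b5=0 t=0,i=1
  #..|#  b4=1 t=0,i=3
  .##|#  b3=1 t=0,i=8
  .#.|.  b2=0 t=0,i=0
  ..#|#  b1=1 t=0,i=4
  ...|.  b0=0 t=1,i=0
  bits 00011010 = 26

26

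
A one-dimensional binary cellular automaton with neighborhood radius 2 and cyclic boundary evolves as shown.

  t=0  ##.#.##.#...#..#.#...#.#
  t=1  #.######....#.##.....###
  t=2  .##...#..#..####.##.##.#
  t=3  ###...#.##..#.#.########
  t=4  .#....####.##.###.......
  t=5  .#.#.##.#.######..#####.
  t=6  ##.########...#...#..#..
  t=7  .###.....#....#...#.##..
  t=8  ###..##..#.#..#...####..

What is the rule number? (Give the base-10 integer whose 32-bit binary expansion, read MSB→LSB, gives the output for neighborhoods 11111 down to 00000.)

  nb #####: next=.  (t=1,i=4, bit31=0)
  nb ####.: next=#  (t=1,i=6, bit30=1)
  nb ###.#: next=.  (t=0,i=1, bit29=0)
  nb ###..: next=.  (t=1,i=7, bit28=0)
  nb ##.##: next=#  (t=1,i=1, bit27=1)
  nb ##.#.: next=#  (t=0,i=2, bit26=1)
  nb ##..#: next=.  (t=3,i=10, bit25=0)
  nb ##...: next=.  (t=1,i=8, bit24=0)
  nb #.###: next=#  (t=0,i=23, bit23=1)
  nb #.##.: next=#  (t=0,i=5, bit22=1)
  nb #.#.#: next=#  (t=0,i=3, bit21=1)
  nb #.#..: next=.  (t=0,i=8, bit20=0)
  nb #..##: next=.  (t=2,i=11, bit19=0)
  nb #..#.: next=#  (t=0,i=14, bit18=1)
  nb #...#: next=.  (t=0,i=10, bit17=0)
  nb #....: next=#  (t=1,i=9, bit16=1)
  nb .####: next=.  (t=1,i=3, bit15=0)
  nb .###.: next=#  (t=0,i=0, bit14=1)
  nb .##.#: next=#  (t=0,i=6, bit13=1)
  nb .##..: next=#  (t=1,i=15, bit12=1)
  nb .#.##: next=#  (t=0,i=4, bit11=1)
  nb .#.#.: next=.  (t=0,i=16, bit10=0)
  nb .#..#: next=.  (t=0,i=13, bit9=0)
  nb .#...: next=.  (t=0,i=9, bit8=0)
  nb ..###: next=#  (t=1,i=21, bit7=1)
  nb ..##.: next=.  (t=6,i=0, bit6=0)
  nb ..#.#: next=#  (t=0,i=15, bit5=1)
  nb ..#..: next=#  (t=0,i=12, bit4=1)
  nb ...##: next=#  (t=1,i=20, bit3=1)
  nb ...#.: next=.  (t=0,i=11, bit2=0)
  nb ....#: next=.  (t=1,i=10, bit1=0)
  nb .....: next=#  (t=1,i=18, bit0=1)
  bits 01001100111001010111100010111001 = 1290107065

1290107065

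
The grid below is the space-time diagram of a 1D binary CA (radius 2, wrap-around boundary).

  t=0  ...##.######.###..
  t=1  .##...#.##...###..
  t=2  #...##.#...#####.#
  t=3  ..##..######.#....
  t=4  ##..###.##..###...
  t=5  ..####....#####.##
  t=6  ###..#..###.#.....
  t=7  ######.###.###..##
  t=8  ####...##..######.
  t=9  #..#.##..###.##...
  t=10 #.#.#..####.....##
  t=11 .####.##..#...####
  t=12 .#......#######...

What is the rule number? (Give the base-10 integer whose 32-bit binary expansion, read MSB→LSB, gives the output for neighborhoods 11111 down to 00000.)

2529054110

  ##### -> #   bit 31 = 1  t=0,i=8
  ####. -> .   bit 30 = 0  t=0,i=10
  ###.# -> .   bit 29 = 0  t=0,i=11
  ###.. -> #   bit 28 = 1  t=0,i=15
  ##.## -> .   bit 27 = 0  t=0,i=5
  ##.#. -> #   bit 26 = 1  t=2,i=6
  ##..# -> #   bit 25 = 1  t=3,i=4
  ##... -> .   bit 24 = 0  t=0,i=16
  #.### -> #   bit 23 = 1  t=0,i=6
  #.##. -> .   bit 22 = 0  t=1,i=8
  #.#.# -> #   bit 21 = 1  t=10,i=2
  #.#.. -> #   bit 20 = 1  t=2,i=7
  #..## -> #   bit 19 = 1  t=3,i=5
  #..#. -> #   bit 18 = 1  t=6,i=4
  #...# -> #   bit 17 = 1  t=1,i=4
  #.... -> .   bit 16 = 0  t=0,i=17
  .#### -> .   bit 15 = 0  t=0,i=7
  .###. -> #   bit 14 = 1  t=0,i=14
  .##.# -> .   bit 13 = 0  t=0,i=4
  .##.. -> .   bit 12 = 0  t=1,i=2
  .#.## -> #   bit 11 = 1  t=1,i=7
  .#.#. -> #   bit 10 = 1  t=10,i=3
  .#..# -> .   bit 9 = 0  t=6,i=6
  .#... -> #   bit 8 = 1  t=2,i=8
  ..### -> #   bit 7 = 1  t=1,i=13
  ..##. -> .   bit 6 = 0  t=0,i=3
  ..#.# -> .   bit 5 = 0  t=1,i=6
  ..#.. -> #   bit 4 = 1  t=6,i=5
  ...## -> #   bit 3 = 1  t=0,i=2
  ...#. -> #   bit 2 = 1  t=1,i=5
  ....# -> #   bit 1 = 1  t=0,i=1
  ..... -> .   bit 0 = 0  t=0,i=0
  bits 10010110101111100100110110011110 = 2529054110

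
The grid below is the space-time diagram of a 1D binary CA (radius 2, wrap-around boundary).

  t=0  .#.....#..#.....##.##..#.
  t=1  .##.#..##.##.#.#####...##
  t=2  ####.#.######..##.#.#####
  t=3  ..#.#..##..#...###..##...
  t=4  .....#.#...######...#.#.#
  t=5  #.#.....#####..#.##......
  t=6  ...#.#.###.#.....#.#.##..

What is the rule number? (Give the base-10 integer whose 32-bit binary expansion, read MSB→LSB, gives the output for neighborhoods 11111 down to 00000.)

1304617945

  #####|.  b31=0 t=1,i=17
  ####.|#  b30=1 t=1,i=18
  ###.#|.  b29=0 t=2,i=3
  ###..|.  b28=0 t=1,i=19
  ##.##|#  b27=1 t=0,i=18
  ##.#.|#  b26=1 t=1,i=3
  ##..#|.  b25=0 t=0,i=21
  ##...|#  b24=1 t=1,i=20
  #.###|#  b23=1 t=1,i=15
  #.##.|#  b22=1 t=0,i=19
  #.#.#|.  b21=0 t=1,i=13
  #.#..|.  b20=0 t=1,i=4
  #..##|.  b19=0 t=1,i=6
  #..#.|.  b18=0 t=0,i=0
  #...#|#  b17=1 t=1,i=21
  #....|.  b16=0 t=0,i=3
  .####|#  b15=1 t=1,i=16
  .###.|#  b14=1 t=3,i=16
  .##.#|#  b13=1 t=0,i=17
  .##..|.  b12=0 t=0,i=20
  .#.##|.  b11=0 t=1,i=14
  .#.#.|.  b10=0 t=3,i=3
  .#..#|#  b9=1 t=0,i=8
  .#...|#  b8=1 t=0,i=2
  ..###|#  b7=1 t=3,i=15
  ..##.|#  b6=1 t=0,i=16
  ..#.#|.  b5=0 t=3,i=2
  ..#..|#  b4=1 t=0,i=1
  ...##|#  b3=1 t=0,i=15
  ...#.|.  b2=0 t=0,i=6
  ....#|.  b1=0 t=0,i=5
  .....|#  b0=1 t=0,i=4
  bits 01001101110000101110001111011001 = 1304617945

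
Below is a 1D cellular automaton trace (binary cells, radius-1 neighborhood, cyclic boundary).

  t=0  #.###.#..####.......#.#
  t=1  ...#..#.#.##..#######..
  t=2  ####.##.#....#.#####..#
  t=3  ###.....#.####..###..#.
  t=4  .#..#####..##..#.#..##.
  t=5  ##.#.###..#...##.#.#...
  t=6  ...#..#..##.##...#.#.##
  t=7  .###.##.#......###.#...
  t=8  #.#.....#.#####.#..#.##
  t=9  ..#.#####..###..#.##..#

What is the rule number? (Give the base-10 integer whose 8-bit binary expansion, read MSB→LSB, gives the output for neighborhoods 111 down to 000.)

  [7] ### => #  t=0,i=3
  [6] ##. => .  t=0,i=0
  [5] #.# => .  t=0,i=1
  [4] #.. => .  t=0,i=7
  [3] .## => .  t=0,i=2
  [2] .#. => #  t=0,i=6
  [1] ..# => #  t=0,i=8
  [0] ... => #  t=0,i=14
  bits 10000111 = 135

135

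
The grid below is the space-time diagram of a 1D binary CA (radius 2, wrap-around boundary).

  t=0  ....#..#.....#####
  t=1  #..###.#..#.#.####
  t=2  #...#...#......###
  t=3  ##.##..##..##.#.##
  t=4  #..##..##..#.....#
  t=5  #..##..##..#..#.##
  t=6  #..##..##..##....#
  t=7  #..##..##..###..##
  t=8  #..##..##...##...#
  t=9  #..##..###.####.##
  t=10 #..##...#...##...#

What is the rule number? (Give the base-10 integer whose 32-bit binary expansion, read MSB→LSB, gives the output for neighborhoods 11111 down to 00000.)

3510686301

  ##### -> #   bit 31 = 1  t=0,i=15
  ####. -> #   bit 30 = 1  t=0,i=16
  ###.# -> .   bit 29 = 0  t=1,i=5
  ###.. -> #   bit 28 = 1  t=0,i=17
  ##.## -> .   bit 27 = 0  t=3,i=2
  ##.#. -> .   bit 26 = 0  t=1,i=6
  ##..# -> .   bit 25 = 0  t=1,i=1
  ##... -> #   bit 24 = 1  t=0,i=0
  #.### -> .   bit 23 = 0  t=1,i=14
  #.##. -> #   bit 22 = 1  t=3,i=3
  #.#.# -> .   bit 21 = 0  t=1,i=12
  #.#.. -> .   bit 20 = 0  t=1,i=7
  #..## -> .   bit 19 = 0  t=1,i=2
  #..#. -> .   bit 18 = 0  t=0,i=6
  #...# -> .   bit 17 = 0  t=2,i=2
  #.... -> .   bit 16 = 0  t=0,i=1
  .#### -> #   bit 15 = 1  t=0,i=14
  .###. -> #   bit 14 = 1  t=1,i=4
  .##.# -> .   bit 13 = 0  t=3,i=12
  .##.. -> #   bit 12 = 1  t=3,i=4
  .#.## -> .   bit 11 = 0  t=1,i=13
  .#.#. -> .   bit 10 = 0  t=1,i=11
  .#..# -> #   bit 9 = 1  t=0,i=5
  .#... -> .   bit 8 = 0  t=0,i=8
  ..### -> .   bit 7 = 0  t=0,i=13
  ..##. -> #   bit 6 = 1  t=3,i=7
  ..#.# -> .   bit 5 = 0  t=1,i=10
  ..#.. -> #   bit 4 = 1  t=0,i=4
  ...## -> #   bit 3 = 1  t=0,i=12
  ...#. -> #   bit 2 = 1  t=0,i=3
  ....# -> .   bit 1 = 0  t=0,i=2
  ..... -> #   bit 0 = 1  t=0,i=10
  bits 11010001010000001101001001011101 = 3510686301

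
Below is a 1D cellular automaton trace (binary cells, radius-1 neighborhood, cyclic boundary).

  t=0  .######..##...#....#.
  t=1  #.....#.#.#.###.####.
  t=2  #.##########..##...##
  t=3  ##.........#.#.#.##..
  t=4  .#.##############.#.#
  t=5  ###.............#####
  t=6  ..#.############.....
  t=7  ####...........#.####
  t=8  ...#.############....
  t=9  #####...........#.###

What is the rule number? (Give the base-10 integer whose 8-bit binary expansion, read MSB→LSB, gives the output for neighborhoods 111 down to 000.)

  nb ###: next=.  (t=0,i=2, bit7=0)
  nb ##.: next=#  (t=0,i=6, bit6=1)
  nb #.#: next=#  (t=1,i=7, bit5=1)
  nb #..: next=.  (t=0,i=7, bit4=0)
  nb .##: next=.  (t=0,i=1, bit3=0)
  nb .#.: next=#  (t=0,i=14, bit2=1)
  nb ..#: next=#  (t=0,i=0, bit1=1)
  nb ...: next=#  (t=0,i=12, bit0=1)
  bits 01100111 = 103

103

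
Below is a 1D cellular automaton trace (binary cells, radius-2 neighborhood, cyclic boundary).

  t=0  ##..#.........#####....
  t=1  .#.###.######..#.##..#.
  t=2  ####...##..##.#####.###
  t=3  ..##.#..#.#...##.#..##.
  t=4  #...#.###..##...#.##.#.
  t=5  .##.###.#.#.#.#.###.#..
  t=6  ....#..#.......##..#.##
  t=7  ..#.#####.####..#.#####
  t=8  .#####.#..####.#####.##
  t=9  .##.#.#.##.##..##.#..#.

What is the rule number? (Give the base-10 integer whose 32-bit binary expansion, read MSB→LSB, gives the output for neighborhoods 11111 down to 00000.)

1422826291

  #####|.  b31=0 t=0,i=16
  ####.|#  b30=1 t=0,i=17
  ###.#|.  b29=0 t=1,i=5
  ###..|#  b28=1 t=0,i=18
  ##.##|.  b27=0 t=1,i=6
  ##.#.|#  b26=1 t=3,i=4
  ##..#|.  b25=0 t=0,i=2
  ##...|.  b24=0 t=0,i=19
  #.###|#  b23=1 t=1,i=3
  #.##.|#  b22=1 t=1,i=17
  #.#.#|.  b21=0 t=4,i=21
  #.#..|.  b20=0 t=3,i=5
  #..##|#  b19=1 t=2,i=10
  #..#.|#  b18=1 t=0,i=3
  #...#|#  b17=1 t=2,i=5
  #....|.  b16=0 t=0,i=6
  .####|#  b15=1 t=0,i=15
  .###.|.  b14=0 t=1,i=4
  .##.#|.  b13=0 t=2,i=12
  .##..|#  b12=1 t=0,i=1
  .#.##|#  b11=1 t=1,i=2
  .#.#.|.  b10=0 t=3,i=9
  .#..#|#  b9=1 t=1,i=22
  .#...|#  b8=1 t=0,i=5
  ..###|.  b7=0 t=0,i=14
  ..##.|.  b6=0 t=0,i=0
  ..#.#|#  b5=1 t=1,i=1
  ..#..|#  b4=1 t=0,i=4
  ...##|.  b3=0 t=0,i=13
  ...#.|.  b2=0 t=4,i=3
  ....#|#  b1=1 t=0,i=12
  .....|#  b0=1 t=0,i=7
  bits 01010100110011101001101100110011 = 1422826291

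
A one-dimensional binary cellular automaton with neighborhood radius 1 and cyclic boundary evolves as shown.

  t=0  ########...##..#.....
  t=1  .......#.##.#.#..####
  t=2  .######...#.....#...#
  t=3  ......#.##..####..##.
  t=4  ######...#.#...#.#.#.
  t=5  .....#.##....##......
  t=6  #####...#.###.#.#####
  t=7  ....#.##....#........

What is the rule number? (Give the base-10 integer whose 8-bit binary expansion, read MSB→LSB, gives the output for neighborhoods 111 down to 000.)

  ###|.  b7=0 t=0,i=1
  ##.|#  b6=1 t=0,i=7
  #.#|.  b5=0 t=1,i=8
  #..|.  b4=0 t=0,i=8
  .##|.  b3=0 t=0,i=0
  .#.|.  b2=0 t=0,i=15
  ..#|#  b1=1 t=0,i=10
  ...|#  b0=1 t=0,i=9
  bits 01000011 = 67

67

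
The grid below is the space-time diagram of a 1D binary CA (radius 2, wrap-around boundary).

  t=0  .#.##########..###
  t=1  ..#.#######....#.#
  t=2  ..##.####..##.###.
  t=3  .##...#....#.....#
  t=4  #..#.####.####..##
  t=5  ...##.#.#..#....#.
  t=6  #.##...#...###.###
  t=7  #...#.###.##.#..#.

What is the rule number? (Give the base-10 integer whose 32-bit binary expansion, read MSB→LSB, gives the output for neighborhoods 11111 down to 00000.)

  nb #####: next=#  (t=0,i=5, bit31=1)
  nb ####.: next=.  (t=0,i=11, bit30=0)
  nb ###.#: next=#  (t=0,i=17, bit29=1)
  nb ###..: next=.  (t=0,i=12, bit28=0)
  nb ##.##: next=.  (t=2,i=4, bit27=0)
  nb ##.#.: next=.  (t=0,i=0, bit26=0)
  nb ##..#: next=.  (t=0,i=13, bit25=0)
  nb ##...: next=#  (t=1,i=11, bit24=1)
  nb #.###: next=.  (t=0,i=3, bit23=0)
  nb #.##.: next=.  (t=3,i=1, bit22=0)
  nb #.#.#: next=.  (t=0,i=1, bit21=0)
  nb #.#..: next=.  (t=1,i=17, bit20=0)
  nb #..##: next=.  (t=0,i=14, bit19=0)
  nb #..#.: next=.  (t=1,i=1, bit18=0)
  nb #...#: next=.  (t=2,i=0, bit17=0)
  nb #....: next=#  (t=1,i=12, bit16=1)
  nb .####: next=#  (t=0,i=4, bit15=1)
  nb .###.: next=.  (t=0,i=16, bit14=0)
  nb .##.#: next=.  (t=2,i=3, bit13=0)
  nb .##..: next=.  (t=3,i=2, bit12=0)
  nb .#.##: next=#  (t=0,i=2, bit11=1)
  nb .#.#.: next=#  (t=1,i=16, bit10=1)
  nb .#..#: next=.  (t=1,i=0, bit9=0)
  nb .#...: next=#  (t=3,i=7, bit8=1)
  nb ..###: next=#  (t=0,i=15, bit7=1)
  nb ..##.: next=#  (t=2,i=2, bit6=1)
  nb ..#.#: next=#  (t=1,i=2, bit5=1)
  nb ..#..: next=#  (t=3,i=6, bit4=1)
  nb ...##: next=#  (t=2,i=1, bit3=1)
  nb ...#.: next=#  (t=1,i=14, bit2=1)
  nb ....#: next=.  (t=1,i=13, bit1=0)
  nb .....: next=.  (t=3,i=14, bit0=0)
  bits 10100001000000011000110111111100 = 2701233660

2701233660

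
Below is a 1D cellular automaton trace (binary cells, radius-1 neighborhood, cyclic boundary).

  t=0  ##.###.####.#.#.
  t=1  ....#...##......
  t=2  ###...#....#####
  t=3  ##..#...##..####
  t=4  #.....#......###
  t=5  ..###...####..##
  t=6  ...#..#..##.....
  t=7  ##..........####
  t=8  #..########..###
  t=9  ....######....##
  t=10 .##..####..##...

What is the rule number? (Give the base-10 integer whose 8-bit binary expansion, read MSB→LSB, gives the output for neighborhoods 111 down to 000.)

129

  ###|#  b7=1 t=0,i=4
  ##.|.  b6=0 t=0,i=1
  #.#|.  b5=0 t=0,i=2
  #..|.  b4=0 t=1,i=5
  .##|.  b3=0 t=0,i=0
  .#.|.  b2=0 t=0,i=12
  ..#|.  b1=0 t=1,i=3
  ...|#  b0=1 t=1,i=0
  bits 10000001 = 129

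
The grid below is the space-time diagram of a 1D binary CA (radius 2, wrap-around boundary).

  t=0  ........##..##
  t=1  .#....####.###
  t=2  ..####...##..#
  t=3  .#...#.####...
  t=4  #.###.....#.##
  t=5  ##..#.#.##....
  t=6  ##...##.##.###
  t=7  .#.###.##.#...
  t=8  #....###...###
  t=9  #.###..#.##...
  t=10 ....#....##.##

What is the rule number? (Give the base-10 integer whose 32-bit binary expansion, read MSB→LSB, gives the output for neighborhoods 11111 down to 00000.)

  nb #####: next=.  (t=6,i=13, bit31=0)
  nb ####.: next=.  (t=1,i=8, bit30=0)
  nb ###.#: next=#  (t=1,i=9, bit29=1)
  nb ###..: next=#  (t=2,i=5, bit28=1)
  nb ##.##: next=#  (t=1,i=10, bit27=1)
  nb ##.#.: next=.  (t=1,i=0, bit26=0)
  nb ##..#: next=.  (t=0,i=10, bit25=0)
  nb ##...: next=.  (t=0,i=0, bit24=0)
  nb #.###: next=.  (t=1,i=11, bit23=0)
  nb #.##.: next=#  (t=5,i=8, bit22=1)
  nb #.#.#: next=#  (t=5,i=6, bit21=1)
  nb #.#..: next=.  (t=1,i=1, bit20=0)
  nb #..##: next=#  (t=0,i=11, bit19=1)
  nb #..#.: next=.  (t=2,i=12, bit18=0)
  nb #...#: next=#  (t=2,i=7, bit17=1)
  nb #....: next=#  (t=0,i=1, bit16=1)
  nb .####: next=.  (t=1,i=7, bit15=0)
  nb .###.: next=.  (t=1,i=12, bit14=0)
  nb .##.#: next=.  (t=6,i=6, bit13=0)
  nb .##..: next=#  (t=0,i=9, bit12=1)
  nb .#.##: next=.  (t=3,i=6, bit11=0)
  nb .#.#.: next=#  (t=5,i=5, bit10=1)
  nb .#..#: next=.  (t=2,i=0, bit9=0)
  nb .#...: next=#  (t=1,i=2, bit8=1)
  nb ..###: next=.  (t=1,i=6, bit7=0)
  nb ..##.: next=#  (t=0,i=8, bit6=1)
  nb ..#.#: next=.  (t=3,i=5, bit5=0)
  nb ..#..: next=.  (t=2,i=13, bit4=0)
  nb ...##: next=#  (t=0,i=7, bit3=1)
  nb ...#.: next=#  (t=3,i=0, bit2=1)
  nb ....#: next=#  (t=0,i=6, bit1=1)
  nb .....: next=.  (t=0,i=2, bit0=0)
  bits 00111000011010110001010101001110 = 946541902

946541902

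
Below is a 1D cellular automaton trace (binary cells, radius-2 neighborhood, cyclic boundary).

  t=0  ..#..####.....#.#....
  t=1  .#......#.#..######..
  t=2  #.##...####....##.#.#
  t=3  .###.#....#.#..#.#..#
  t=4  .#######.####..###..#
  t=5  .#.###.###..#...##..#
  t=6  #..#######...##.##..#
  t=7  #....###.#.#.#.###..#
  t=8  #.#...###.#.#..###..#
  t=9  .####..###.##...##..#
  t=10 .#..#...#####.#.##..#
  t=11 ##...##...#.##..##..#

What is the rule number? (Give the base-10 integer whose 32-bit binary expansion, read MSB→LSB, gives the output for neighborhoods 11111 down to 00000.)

  ##### -> #   bit 31 = 1  t=1,i=15
  ####. -> .   bit 30 = 0  t=0,i=7
  ###.# -> #   bit 29 = 1  t=3,i=3
  ###.. -> #   bit 28 = 1  t=0,i=8
  ##.## -> #   bit 27 = 1  t=2,i=1
  ##.#. -> #   bit 26 = 1  t=2,i=17
  ##..# -> .   bit 25 = 0  t=4,i=13
  ##... -> .   bit 24 = 0  t=0,i=9
  #.### -> #   bit 23 = 1  t=3,i=1
  #.##. -> #   bit 22 = 1  t=2,i=2
  #.#.# -> .   bit 21 = 0  t=2,i=18
  #.#.. -> #   bit 20 = 1  t=0,i=16
  #..## -> .   bit 19 = 0  t=0,i=4
  #..#. -> .   bit 18 = 0  t=3,i=14
  #...# -> #   bit 17 = 1  t=1,i=20
  #.... -> #   bit 16 = 1  t=0,i=10
  .#### -> .   bit 15 = 0  t=0,i=6
  .###. -> #   bit 14 = 1  t=3,i=2
  .##.# -> .   bit 13 = 0  t=2,i=0
  .##.. -> #   bit 12 = 1  t=2,i=3
  .#.## -> .   bit 11 = 0  t=2,i=19
  .#.#. -> #   bit 10 = 1  t=0,i=15
  .#..# -> .   bit 9 = 0  t=0,i=3
  .#... -> #   bit 8 = 1  t=0,i=17
  ..### -> .   bit 7 = 0  t=0,i=5
  ..##. -> #   bit 6 = 1  t=2,i=15
  ..#.# -> #   bit 5 = 1  t=0,i=14
  ..#.. -> .   bit 4 = 0  t=0,i=2
  ...## -> .   bit 3 = 0  t=2,i=6
  ...#. -> #   bit 2 = 1  t=0,i=1
  ....# -> .   bit 1 = 0  t=0,i=0
  ..... -> .   bit 0 = 0  t=0,i=11
  bits 10111100110100110101010101100100 = 3167966564

3167966564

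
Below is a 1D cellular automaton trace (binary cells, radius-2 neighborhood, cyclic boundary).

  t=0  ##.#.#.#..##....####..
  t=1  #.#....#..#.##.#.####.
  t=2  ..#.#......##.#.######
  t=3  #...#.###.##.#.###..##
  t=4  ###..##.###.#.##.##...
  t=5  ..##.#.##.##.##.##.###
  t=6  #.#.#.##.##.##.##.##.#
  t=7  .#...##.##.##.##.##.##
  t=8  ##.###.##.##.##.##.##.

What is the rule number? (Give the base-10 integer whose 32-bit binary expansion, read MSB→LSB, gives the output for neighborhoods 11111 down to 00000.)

2144569417

  #####|.  b31=0 t=2,i=18
  ####.|#  b30=1 t=0,i=18
  ###.#|#  b29=1 t=1,i=20
  ###..|#  b28=1 t=0,i=19
  ##.##|#  b27=1 t=3,i=9
  ##.#.|#  b26=1 t=0,i=2
  ##..#|#  b25=1 t=0,i=20
  ##...|#  b24=1 t=0,i=12
  #.###|#  b23=1 t=1,i=17
  #.##.|#  b22=1 t=1,i=12
  #.#.#|.  b21=0 t=0,i=3
  #.#..|#  b20=1 t=0,i=7
  #..##|.  b19=0 t=0,i=9
  #..#.|.  b18=0 t=1,i=9
  #...#|#  b17=1 t=3,i=2
  #....|#  b16=1 t=0,i=13
  .####|#  b15=1 t=0,i=17
  .###.|.  b14=0 t=3,i=7
  .##.#|.  b13=0 t=0,i=1
  .##..|.  b12=0 t=0,i=11
  .#.##|#  b11=1 t=1,i=11
  .#.#.|.  b10=0 t=0,i=4
  .#..#|.  b9=0 t=0,i=8
  .#...|.  b8=0 t=1,i=3
  ..###|.  b7=0 t=0,i=16
  ..##.|#  b6=1 t=0,i=0
  ..#.#|.  b5=0 t=1,i=10
  ..#..|.  b4=0 t=1,i=7
  ...##|#  b3=1 t=0,i=15
  ...#.|.  b2=0 t=1,i=6
  ....#|.  b1=0 t=0,i=14
  .....|#  b0=1 t=2,i=7
  bits 01111111110100111000100001001001 = 2144569417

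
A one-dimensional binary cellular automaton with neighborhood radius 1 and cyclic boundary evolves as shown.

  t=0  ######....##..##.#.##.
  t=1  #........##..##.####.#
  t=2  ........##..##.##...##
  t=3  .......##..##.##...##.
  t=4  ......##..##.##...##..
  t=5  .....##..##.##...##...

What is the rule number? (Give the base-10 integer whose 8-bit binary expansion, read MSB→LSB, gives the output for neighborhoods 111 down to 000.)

46

  ###|.  b7=0 t=0,i=1
  ##.|.  b6=0 t=0,i=5
  #.#|#  b5=1 t=0,i=16
  #..|.  b4=0 t=0,i=6
  .##|#  b3=1 t=0,i=0
  .#.|#  b2=1 t=0,i=17
  ..#|#  b1=1 t=0,i=9
  ...|.  b0=0 t=0,i=7
  bits 00101110 = 46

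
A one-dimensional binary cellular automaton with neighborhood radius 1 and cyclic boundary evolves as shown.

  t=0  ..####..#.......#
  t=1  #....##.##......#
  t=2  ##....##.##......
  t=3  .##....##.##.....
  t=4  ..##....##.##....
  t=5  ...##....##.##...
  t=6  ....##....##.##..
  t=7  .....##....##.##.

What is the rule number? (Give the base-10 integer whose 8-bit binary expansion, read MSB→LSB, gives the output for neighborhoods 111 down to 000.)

  ### -> .   bit 7 = 0  t=0,i=3
  ##. -> #   bit 6 = 1  t=0,i=5
  #.# -> #   bit 5 = 1  t=1,i=7
  #.. -> #   bit 4 = 1  t=0,i=0
  .## -> .   bit 3 = 0  t=0,i=2
  .#. -> #   bit 2 = 1  t=0,i=8
  ..# -> .   bit 1 = 0  t=0,i=1
  ... -> .   bit 0 = 0  t=0,i=10
  bits 01110100 = 116

116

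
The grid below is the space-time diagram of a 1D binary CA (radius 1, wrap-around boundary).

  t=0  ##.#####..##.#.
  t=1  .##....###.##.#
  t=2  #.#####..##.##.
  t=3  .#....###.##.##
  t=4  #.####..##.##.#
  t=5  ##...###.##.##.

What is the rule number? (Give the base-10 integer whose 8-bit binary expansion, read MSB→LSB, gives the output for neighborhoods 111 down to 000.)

115

  nb ###: next=.  (t=0,i=4, bit7=0)
  nb ##.: next=#  (t=0,i=1, bit6=1)
  nb #.#: next=#  (t=0,i=2, bit5=1)
  nb #..: next=#  (t=0,i=8, bit4=1)
  nb .##: next=.  (t=0,i=0, bit3=0)
  nb .#.: next=.  (t=0,i=13, bit2=0)
  nb ..#: next=#  (t=0,i=9, bit1=1)
  nb ...: next=#  (t=1,i=4, bit0=1)
  bits 01110011 = 115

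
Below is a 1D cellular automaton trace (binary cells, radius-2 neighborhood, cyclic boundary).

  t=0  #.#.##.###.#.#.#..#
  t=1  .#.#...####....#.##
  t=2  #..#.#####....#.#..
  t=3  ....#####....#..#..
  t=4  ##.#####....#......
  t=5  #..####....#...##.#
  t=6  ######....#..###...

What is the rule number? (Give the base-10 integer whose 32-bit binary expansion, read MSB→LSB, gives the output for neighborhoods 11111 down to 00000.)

  nb #####: next=#  (t=2,i=7, bit31=1)
  nb ####.: next=#  (t=1,i=9, bit30=1)
  nb ###.#: next=#  (t=0,i=9, bit29=1)
  nb ###..: next=.  (t=1,i=10, bit28=0)
  nb ##.##: next=.  (t=0,i=6, bit27=0)
  nb ##.#.: next=#  (t=0,i=1, bit26=1)
  nb ##..#: next=#  (t=5,i=1, bit25=1)
  nb ##...: next=.  (t=1,i=11, bit24=0)
  nb #.###: next=#  (t=0,i=7, bit23=1)
  nb #.##.: next=.  (t=0,i=4, bit22=0)
  nb #.#.#: next=.  (t=0,i=2, bit21=0)
  nb #.#..: next=#  (t=0,i=15, bit20=1)
  nb #..##: next=#  (t=0,i=17, bit19=1)
  nb #..#.: next=.  (t=2,i=2, bit18=0)
  nb #...#: next=#  (t=1,i=5, bit17=1)
  nb #....: next=.  (t=1,i=12, bit16=0)
  nb .####: next=#  (t=1,i=8, bit15=1)
  nb .###.: next=#  (t=0,i=8, bit14=1)
  nb .##.#: next=.  (t=0,i=0, bit13=0)
  nb .##..: next=#  (t=5,i=0, bit12=1)
  nb .#.##: next=#  (t=0,i=3, bit11=1)
  nb .#.#.: next=.  (t=0,i=12, bit10=0)
  nb .#..#: next=.  (t=0,i=16, bit9=0)
  nb .#...: next=.  (t=1,i=4, bit8=0)
  nb ..###: next=#  (t=1,i=7, bit7=1)
  nb ..##.: next=#  (t=0,i=18, bit6=1)
  nb ..#.#: next=.  (t=1,i=15, bit5=0)
  nb ..#..: next=.  (t=2,i=0, bit4=0)
  nb ...##: next=#  (t=1,i=6, bit3=1)
  nb ...#.: next=#  (t=1,i=14, bit2=1)
  nb ....#: next=.  (t=1,i=13, bit1=0)
  nb .....: next=#  (t=3,i=0, bit0=1)
  bits 11100110100110101101100011001101 = 3868907725

3868907725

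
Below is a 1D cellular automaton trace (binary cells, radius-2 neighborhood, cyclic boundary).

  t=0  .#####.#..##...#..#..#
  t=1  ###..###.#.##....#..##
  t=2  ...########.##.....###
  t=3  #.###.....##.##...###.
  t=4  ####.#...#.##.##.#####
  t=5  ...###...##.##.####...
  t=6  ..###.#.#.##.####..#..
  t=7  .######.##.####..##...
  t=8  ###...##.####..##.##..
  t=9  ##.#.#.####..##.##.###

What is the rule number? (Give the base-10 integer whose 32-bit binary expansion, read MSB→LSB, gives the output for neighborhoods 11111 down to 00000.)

800913576

  [31] ##### => .  t=0,i=3
  [30] ####. => .  t=0,i=4
  [29] ###.# => #  t=0,i=5
  [28] ###.. => .  t=1,i=2
  [27] ##.## => #  t=2,i=11
  [26] ##.#. => #  t=0,i=6
  [25] ##..# => #  t=1,i=3
  [24] ##... => #  t=0,i=12
  [23] #.### => #  t=0,i=1
  [22] #.##. => .  t=1,i=11
  [21] #.#.# => #  t=1,i=9
  [20] #.#.. => #  t=0,i=7
  [19] #..## => #  t=0,i=9
  [18] #..#. => #  t=0,i=17
  [17] #...# => .  t=0,i=13
  [16] #.... => .  t=1,i=14
  [15] .#### => #  t=0,i=2
  [14] .###. => #  t=1,i=6
  [13] .##.# => #  t=3,i=11
  [12] .##.. => #  t=0,i=11
  [11] .#.## => #  t=0,i=0
  [10] .#.#. => .  t=6,i=7
  [9] .#..# => .  t=0,i=8
  [8] .#... => .  t=4,i=6
  [7] ..### => #  t=1,i=5
  [6] ..##. => .  t=0,i=10
  [5] ..#.# => #  t=0,i=21
  [4] ..#.. => .  t=0,i=15
  [3] ...## => #  t=2,i=2
  [2] ...#. => .  t=0,i=14
  [1] ....# => .  t=1,i=15
  [0] ..... => .  t=2,i=16
  bits 00101111101111001111100010101000 = 800913576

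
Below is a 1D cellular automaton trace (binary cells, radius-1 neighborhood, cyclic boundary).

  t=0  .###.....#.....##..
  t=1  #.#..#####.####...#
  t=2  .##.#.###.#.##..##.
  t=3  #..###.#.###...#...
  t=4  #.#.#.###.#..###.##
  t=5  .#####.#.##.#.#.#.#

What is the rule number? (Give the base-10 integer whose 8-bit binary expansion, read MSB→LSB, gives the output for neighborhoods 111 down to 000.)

167

  nb ###: next=#  (t=0,i=2, bit7=1)
  nb ##.: next=.  (t=0,i=3, bit6=0)
  nb #.#: next=#  (t=1,i=1, bit5=1)
  nb #..: next=.  (t=0,i=4, bit4=0)
  nb .##: next=.  (t=0,i=1, bit3=0)
  nb .#.: next=#  (t=0,i=9, bit2=1)
  nb ..#: next=#  (t=0,i=0, bit1=1)
  nb ...: next=#  (t=0,i=5, bit0=1)
  bits 10100111 = 167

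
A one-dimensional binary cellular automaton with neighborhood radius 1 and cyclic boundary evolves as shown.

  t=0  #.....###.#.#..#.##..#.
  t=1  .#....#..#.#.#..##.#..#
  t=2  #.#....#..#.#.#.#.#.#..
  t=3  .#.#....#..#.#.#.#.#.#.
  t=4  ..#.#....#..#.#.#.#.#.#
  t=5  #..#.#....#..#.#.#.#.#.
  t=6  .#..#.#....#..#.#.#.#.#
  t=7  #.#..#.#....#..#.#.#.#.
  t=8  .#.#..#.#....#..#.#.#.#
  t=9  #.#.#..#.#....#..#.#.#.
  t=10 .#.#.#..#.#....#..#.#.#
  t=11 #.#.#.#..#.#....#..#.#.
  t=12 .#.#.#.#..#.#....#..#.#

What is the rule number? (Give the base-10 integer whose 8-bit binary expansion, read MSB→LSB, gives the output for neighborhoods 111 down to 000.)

  ###|.  b7=0 t=0,i=7
  ##.|.  b6=0 t=0,i=8
  #.#|#  b5=1 t=0,i=9
  #..|#  b4=1 t=0,i=1
  .##|#  b3=1 t=0,i=6
  .#.|.  b2=0 t=0,i=0
  ..#|.  b1=0 t=0,i=5
  ...|.  b0=0 t=0,i=2
  bits 00111000 = 56

56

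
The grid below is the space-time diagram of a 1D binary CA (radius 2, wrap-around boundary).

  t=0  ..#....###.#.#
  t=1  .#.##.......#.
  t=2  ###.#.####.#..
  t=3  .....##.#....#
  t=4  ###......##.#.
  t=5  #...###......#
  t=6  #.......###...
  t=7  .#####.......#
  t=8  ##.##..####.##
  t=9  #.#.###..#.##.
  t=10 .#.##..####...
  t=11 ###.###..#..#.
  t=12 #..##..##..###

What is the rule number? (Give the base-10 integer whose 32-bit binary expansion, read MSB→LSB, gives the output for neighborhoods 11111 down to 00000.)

  #####|#  b31=1 t=7,i=3
  ####.|#  b30=1 t=2,i=8
  ###.#|.  b29=0 t=0,i=9
  ###..|.  b28=0 t=4,i=2
  ##.##|#  b27=1 t=8,i=2
  ##.#.|.  b26=0 t=0,i=10
  ##..#|#  b25=1 t=8,i=5
  ##...|.  b24=0 t=1,i=5
  #.###|#  b23=1 t=2,i=6
  #.##.|.  b22=0 t=1,i=3
  #.#.#|.  b21=0 t=0,i=11
  #.#..|.  b20=0 t=0,i=13
  #..##|#  b19=1 t=2,i=13
  #..#.|#  b18=1 t=0,i=1
  #...#|.  b17=0 t=5,i=2
  #....|#  b16=1 t=0,i=4
  .####|.  b15=0 t=2,i=7
  .###.|.  b14=0 t=0,i=8
  .##.#|.  b13=0 t=3,i=6
  .##..|#  b12=1 t=1,i=4
  .#.##|#  b11=1 t=1,i=2
  .#.#.|#  b10=1 t=0,i=12
  .#..#|.  b9=0 t=0,i=0
  .#...|#  b8=1 t=0,i=3
  ..###|.  b7=0 t=0,i=7
  ..##.|.  b6=0 t=3,i=5
  ..#.#|#  b5=1 t=1,i=1
  ..#..|.  b4=0 t=0,i=2
  ...##|.  b3=0 t=0,i=6
  ...#.|#  b2=1 t=1,i=11
  ....#|.  b1=0 t=0,i=5
  .....|#  b0=1 t=1,i=7
  bits 11001010100011010001110100100101 = 3398245669

3398245669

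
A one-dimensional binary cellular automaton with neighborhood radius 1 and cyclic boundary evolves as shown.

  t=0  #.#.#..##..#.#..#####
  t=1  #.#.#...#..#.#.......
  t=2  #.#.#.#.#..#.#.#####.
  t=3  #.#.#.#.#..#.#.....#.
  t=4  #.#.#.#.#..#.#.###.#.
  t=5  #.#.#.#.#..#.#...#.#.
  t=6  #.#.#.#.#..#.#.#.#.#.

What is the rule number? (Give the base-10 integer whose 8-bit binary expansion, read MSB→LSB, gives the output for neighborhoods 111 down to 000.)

69

  ###|.  b7=0 t=0,i=17
  ##.|#  b6=1 t=0,i=0
  #.#|.  b5=0 t=0,i=1
  #..|.  b4=0 t=0,i=5
  .##|.  b3=0 t=0,i=7
  .#.|#  b2=1 t=0,i=2
  ..#|.  b1=0 t=0,i=6
  ...|#  b0=1 t=1,i=6
  bits 01000101 = 69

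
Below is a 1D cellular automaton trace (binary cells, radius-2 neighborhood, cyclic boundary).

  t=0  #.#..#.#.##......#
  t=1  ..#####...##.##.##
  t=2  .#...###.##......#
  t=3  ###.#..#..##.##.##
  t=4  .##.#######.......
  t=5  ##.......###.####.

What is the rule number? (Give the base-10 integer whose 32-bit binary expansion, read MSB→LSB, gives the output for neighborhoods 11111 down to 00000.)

  [31] ##### => .  t=1,i=4
  [30] ####. => #  t=1,i=5
  [29] ###.# => #  t=2,i=7
  [28] ###.. => #  t=1,i=6
  [27] ##.## => .  t=1,i=12
  [26] ##.#. => .  t=0,i=1
  [25] ##..# => .  t=1,i=0
  [24] ##... => #  t=0,i=11
  [23] #.### => .  t=3,i=16
  [22] #.##. => .  t=0,i=9
  [21] #.#.# => .  t=0,i=7
  [20] #.#.. => #  t=0,i=2
  [19] #..## => #  t=1,i=1
  [18] #..#. => #  t=0,i=4
  [17] #...# => .  t=1,i=8
  [16] #.... => .  t=0,i=12
  [15] .#### => .  t=1,i=3
  [14] .###. => .  t=2,i=6
  [13] .##.# => .  t=0,i=0
  [12] .##.. => #  t=0,i=10
  [11] .#.## => .  t=0,i=8
  [10] .#.#. => #  t=0,i=6
  [9] .#..# => #  t=0,i=3
  [8] .#... => #  t=2,i=2
  [7] ..### => .  t=1,i=2
  [6] ..##. => #  t=0,i=17
  [5] ..#.# => #  t=0,i=5
  [4] ..#.. => #  t=3,i=7
  [3] ...## => #  t=0,i=16
  [2] ...#. => #  t=2,i=16
  [1] ....# => .  t=0,i=15
  [0] ..... => #  t=0,i=13
  bits 01110001000111000001011101111101 = 1897666429

1897666429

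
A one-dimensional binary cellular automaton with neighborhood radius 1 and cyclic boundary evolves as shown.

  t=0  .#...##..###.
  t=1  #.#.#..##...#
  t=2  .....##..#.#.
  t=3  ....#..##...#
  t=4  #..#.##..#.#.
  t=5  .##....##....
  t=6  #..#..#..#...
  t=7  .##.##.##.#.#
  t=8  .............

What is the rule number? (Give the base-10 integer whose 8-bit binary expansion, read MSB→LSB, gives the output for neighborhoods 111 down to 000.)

18

  ### -> .   bit 7 = 0  t=0,i=10
  ##. -> .   bit 6 = 0  t=0,i=6
  #.# -> .   bit 5 = 0  t=1,i=1
  #.. -> #   bit 4 = 1  t=0,i=2
  .## -> .   bit 3 = 0  t=0,i=5
  .#. -> .   bit 2 = 0  t=0,i=1
  ..# -> #   bit 1 = 1  t=0,i=0
  ... -> .   bit 0 = 0  t=0,i=3
  bits 00010010 = 18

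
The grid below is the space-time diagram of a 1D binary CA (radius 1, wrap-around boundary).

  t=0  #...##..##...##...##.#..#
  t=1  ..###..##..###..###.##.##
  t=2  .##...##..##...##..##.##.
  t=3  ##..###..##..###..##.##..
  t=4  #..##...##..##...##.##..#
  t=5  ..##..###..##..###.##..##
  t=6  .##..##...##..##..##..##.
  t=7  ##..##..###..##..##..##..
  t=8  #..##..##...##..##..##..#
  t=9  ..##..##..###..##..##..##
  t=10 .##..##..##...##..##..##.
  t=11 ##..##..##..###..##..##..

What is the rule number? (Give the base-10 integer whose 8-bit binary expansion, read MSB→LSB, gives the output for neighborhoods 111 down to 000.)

47

  [7] ### => .  t=1,i=3
  [6] ##. => .  t=0,i=0
  [5] #.# => #  t=0,i=20
  [4] #.. => .  t=0,i=1
  [3] .## => #  t=0,i=4
  [2] .#. => #  t=0,i=21
  [1] ..# => #  t=0,i=3
  [0] ... => #  t=0,i=2
  bits 00101111 = 47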